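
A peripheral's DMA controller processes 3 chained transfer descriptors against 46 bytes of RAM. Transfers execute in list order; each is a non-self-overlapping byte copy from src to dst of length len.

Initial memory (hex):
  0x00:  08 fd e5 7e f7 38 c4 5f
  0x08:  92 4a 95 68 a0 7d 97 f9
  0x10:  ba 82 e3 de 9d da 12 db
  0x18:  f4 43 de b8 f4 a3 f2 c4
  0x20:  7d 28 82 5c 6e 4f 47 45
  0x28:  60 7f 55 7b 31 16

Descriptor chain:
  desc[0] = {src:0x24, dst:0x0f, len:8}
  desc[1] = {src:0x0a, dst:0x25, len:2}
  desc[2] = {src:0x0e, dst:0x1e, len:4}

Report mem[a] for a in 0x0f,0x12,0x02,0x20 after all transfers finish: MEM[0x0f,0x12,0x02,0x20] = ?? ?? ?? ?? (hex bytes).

[0] 0x24->0x0f len=8 : 6e 4f 47 45 60 7f 55 7b
[1] 0x0a->0x25 len=2 : 95 68
[2] 0x0e->0x1e len=4 : 97 6e 4f 47
query mem[0x0f]=0x6e, mem[0x12]=0x45, mem[0x02]=0xe5, mem[0x20]=0x4f

MEM[0x0f,0x12,0x02,0x20] = 6e 45 e5 4f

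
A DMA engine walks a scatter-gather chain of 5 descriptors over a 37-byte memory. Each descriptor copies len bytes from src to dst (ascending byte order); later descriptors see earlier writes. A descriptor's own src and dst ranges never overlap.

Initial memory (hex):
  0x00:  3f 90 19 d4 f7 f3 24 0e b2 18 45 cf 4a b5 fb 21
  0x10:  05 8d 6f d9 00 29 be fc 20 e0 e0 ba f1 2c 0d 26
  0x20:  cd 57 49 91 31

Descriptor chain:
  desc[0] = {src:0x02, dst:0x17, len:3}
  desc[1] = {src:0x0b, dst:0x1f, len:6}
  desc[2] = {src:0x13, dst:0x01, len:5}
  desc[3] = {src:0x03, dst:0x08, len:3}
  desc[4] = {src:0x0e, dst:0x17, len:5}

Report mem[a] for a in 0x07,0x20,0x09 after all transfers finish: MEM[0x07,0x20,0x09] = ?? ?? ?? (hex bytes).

  after D0: wrote 3B at 0x17 = 19d4f7
  after D1: wrote 6B at 0x1f = cf4ab5fb2105
  after D2: wrote 5B at 0x01 = d90029be19
  after D3: wrote 3B at 0x08 = 29be19
  after D4: wrote 5B at 0x17 = fb21058d6f
query mem[0x07]=0x0e, mem[0x20]=0x4a, mem[0x09]=0xbe

MEM[0x07,0x20,0x09] = 0e 4a be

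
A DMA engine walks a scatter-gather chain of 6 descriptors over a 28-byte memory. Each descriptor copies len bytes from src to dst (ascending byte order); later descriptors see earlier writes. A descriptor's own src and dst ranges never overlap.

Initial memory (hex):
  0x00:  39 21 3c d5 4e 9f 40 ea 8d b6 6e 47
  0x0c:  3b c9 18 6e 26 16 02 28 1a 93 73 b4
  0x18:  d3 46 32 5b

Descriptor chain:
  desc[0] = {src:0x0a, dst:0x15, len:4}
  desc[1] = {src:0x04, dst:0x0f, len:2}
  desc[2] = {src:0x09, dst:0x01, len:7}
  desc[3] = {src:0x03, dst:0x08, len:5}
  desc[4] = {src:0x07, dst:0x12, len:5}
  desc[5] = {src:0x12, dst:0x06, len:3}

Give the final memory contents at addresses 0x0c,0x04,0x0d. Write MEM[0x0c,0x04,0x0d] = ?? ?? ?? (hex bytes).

[0] 0x0a->0x15 len=4 : 6e 47 3b c9
[1] 0x04->0x0f len=2 : 4e 9f
[2] 0x09->0x01 len=7 : b6 6e 47 3b c9 18 4e
[3] 0x03->0x08 len=5 : 47 3b c9 18 4e
[4] 0x07->0x12 len=5 : 4e 47 3b c9 18
[5] 0x12->0x06 len=3 : 4e 47 3b
query mem[0x0c]=0x4e, mem[0x04]=0x3b, mem[0x0d]=0xc9

MEM[0x0c,0x04,0x0d] = 4e 3b c9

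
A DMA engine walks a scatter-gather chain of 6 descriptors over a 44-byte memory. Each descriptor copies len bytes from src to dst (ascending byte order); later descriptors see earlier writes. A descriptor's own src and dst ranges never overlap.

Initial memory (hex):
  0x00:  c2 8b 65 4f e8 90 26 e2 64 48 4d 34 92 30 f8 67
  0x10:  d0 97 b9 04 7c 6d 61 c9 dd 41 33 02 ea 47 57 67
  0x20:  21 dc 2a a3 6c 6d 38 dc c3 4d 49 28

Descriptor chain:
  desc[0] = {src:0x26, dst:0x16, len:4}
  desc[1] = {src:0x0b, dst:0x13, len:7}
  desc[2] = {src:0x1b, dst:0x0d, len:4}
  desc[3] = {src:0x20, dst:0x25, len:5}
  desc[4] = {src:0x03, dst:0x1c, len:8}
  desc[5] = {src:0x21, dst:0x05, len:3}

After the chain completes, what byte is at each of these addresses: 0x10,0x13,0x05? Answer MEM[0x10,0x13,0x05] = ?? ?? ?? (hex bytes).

MEM[0x10,0x13,0x05] = 57 34 64

[0] 0x26->0x16 len=4 : 38 dc c3 4d
[1] 0x0b->0x13 len=7 : 34 92 30 f8 67 d0 97
[2] 0x1b->0x0d len=4 : 02 ea 47 57
[3] 0x20->0x25 len=5 : 21 dc 2a a3 6c
[4] 0x03->0x1c len=8 : 4f e8 90 26 e2 64 48 4d
[5] 0x21->0x05 len=3 : 64 48 4d
query mem[0x10]=0x57, mem[0x13]=0x34, mem[0x05]=0x64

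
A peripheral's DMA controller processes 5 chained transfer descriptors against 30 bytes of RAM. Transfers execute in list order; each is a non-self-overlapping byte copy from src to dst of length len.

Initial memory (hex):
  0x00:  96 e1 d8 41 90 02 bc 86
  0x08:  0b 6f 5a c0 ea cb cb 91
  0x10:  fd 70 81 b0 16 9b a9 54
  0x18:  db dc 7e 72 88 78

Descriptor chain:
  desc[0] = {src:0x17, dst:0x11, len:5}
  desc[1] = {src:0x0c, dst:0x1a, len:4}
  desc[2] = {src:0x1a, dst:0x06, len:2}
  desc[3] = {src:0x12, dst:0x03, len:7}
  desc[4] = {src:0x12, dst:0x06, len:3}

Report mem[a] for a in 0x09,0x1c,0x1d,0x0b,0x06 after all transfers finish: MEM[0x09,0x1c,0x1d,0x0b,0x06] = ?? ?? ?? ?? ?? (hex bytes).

#0 dst[0x11+5] := {0x54,0xdb,0xdc,0x7e,0x72}
#1 dst[0x1a+4] := {0xea,0xcb,0xcb,0x91}
#2 dst[0x06+2] := {0xea,0xcb}
#3 dst[0x03+7] := {0xdb,0xdc,0x7e,0x72,0xa9,0x54,0xdb}
#4 dst[0x06+3] := {0xdb,0xdc,0x7e}
query mem[0x09]=0xdb, mem[0x1c]=0xcb, mem[0x1d]=0x91, mem[0x0b]=0xc0, mem[0x06]=0xdb

MEM[0x09,0x1c,0x1d,0x0b,0x06] = db cb 91 c0 db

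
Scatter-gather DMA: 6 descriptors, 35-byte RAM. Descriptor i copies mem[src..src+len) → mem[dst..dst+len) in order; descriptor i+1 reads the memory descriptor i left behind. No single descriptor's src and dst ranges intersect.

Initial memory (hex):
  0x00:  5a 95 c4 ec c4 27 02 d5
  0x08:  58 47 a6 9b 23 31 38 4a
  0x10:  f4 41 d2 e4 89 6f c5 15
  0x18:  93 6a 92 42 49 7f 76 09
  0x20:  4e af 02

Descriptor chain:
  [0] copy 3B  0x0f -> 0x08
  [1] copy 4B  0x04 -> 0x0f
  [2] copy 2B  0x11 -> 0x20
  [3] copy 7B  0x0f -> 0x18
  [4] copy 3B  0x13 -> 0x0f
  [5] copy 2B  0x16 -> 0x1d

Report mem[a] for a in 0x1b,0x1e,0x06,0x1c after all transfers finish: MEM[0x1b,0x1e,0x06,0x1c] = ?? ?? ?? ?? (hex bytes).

MEM[0x1b,0x1e,0x06,0x1c] = d5 15 02 e4

[0] 0x0f->0x08 len=3 : 4a f4 41
[1] 0x04->0x0f len=4 : c4 27 02 d5
[2] 0x11->0x20 len=2 : 02 d5
[3] 0x0f->0x18 len=7 : c4 27 02 d5 e4 89 6f
[4] 0x13->0x0f len=3 : e4 89 6f
[5] 0x16->0x1d len=2 : c5 15
query mem[0x1b]=0xd5, mem[0x1e]=0x15, mem[0x06]=0x02, mem[0x1c]=0xe4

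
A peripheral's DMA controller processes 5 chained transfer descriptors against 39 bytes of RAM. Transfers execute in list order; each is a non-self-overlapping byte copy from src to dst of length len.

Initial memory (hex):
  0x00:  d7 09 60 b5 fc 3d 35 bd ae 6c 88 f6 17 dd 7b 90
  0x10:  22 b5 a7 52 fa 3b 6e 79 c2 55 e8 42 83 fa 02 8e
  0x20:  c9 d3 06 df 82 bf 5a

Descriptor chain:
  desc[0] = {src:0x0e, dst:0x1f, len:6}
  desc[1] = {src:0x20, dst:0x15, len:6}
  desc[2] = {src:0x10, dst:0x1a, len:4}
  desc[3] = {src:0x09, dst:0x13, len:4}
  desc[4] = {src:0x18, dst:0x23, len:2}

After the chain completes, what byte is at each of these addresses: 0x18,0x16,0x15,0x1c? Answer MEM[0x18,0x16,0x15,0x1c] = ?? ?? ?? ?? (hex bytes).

MEM[0x18,0x16,0x15,0x1c] = a7 17 f6 a7

#0 dst[0x1f+6] := {0x7b,0x90,0x22,0xb5,0xa7,0x52}
#1 dst[0x15+6] := {0x90,0x22,0xb5,0xa7,0x52,0xbf}
#2 dst[0x1a+4] := {0x22,0xb5,0xa7,0x52}
#3 dst[0x13+4] := {0x6c,0x88,0xf6,0x17}
#4 dst[0x23+2] := {0xa7,0x52}
query mem[0x18]=0xa7, mem[0x16]=0x17, mem[0x15]=0xf6, mem[0x1c]=0xa7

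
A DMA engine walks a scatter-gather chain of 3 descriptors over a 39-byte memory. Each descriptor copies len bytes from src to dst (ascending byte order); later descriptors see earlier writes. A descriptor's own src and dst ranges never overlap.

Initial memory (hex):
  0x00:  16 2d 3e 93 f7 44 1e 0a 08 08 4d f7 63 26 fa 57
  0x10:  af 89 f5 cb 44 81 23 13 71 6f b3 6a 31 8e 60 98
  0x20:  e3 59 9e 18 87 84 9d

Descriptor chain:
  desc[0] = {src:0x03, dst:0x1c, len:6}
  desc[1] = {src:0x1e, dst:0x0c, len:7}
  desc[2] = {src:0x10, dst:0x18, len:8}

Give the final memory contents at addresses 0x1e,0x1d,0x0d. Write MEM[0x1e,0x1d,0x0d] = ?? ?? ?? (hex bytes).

#0 dst[0x1c+6] := {0x93,0xf7,0x44,0x1e,0x0a,0x08}
#1 dst[0x0c+7] := {0x44,0x1e,0x0a,0x08,0x9e,0x18,0x87}
#2 dst[0x18+8] := {0x9e,0x18,0x87,0xcb,0x44,0x81,0x23,0x13}
query mem[0x1e]=0x23, mem[0x1d]=0x81, mem[0x0d]=0x1e

MEM[0x1e,0x1d,0x0d] = 23 81 1e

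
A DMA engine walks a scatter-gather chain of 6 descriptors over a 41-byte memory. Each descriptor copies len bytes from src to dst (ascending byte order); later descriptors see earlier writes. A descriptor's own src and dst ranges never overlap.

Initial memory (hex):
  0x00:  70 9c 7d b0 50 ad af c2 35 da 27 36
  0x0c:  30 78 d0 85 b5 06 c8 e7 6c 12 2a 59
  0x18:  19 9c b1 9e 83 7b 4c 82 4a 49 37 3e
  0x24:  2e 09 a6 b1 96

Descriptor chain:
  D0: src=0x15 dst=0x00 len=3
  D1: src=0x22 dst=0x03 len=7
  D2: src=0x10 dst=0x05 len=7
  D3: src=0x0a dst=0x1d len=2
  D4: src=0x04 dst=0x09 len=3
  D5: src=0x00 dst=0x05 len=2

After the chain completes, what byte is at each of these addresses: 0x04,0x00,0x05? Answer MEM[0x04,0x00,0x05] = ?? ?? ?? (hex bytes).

MEM[0x04,0x00,0x05] = 3e 12 12

  after D0: wrote 3B at 0x00 = 122a59
  after D1: wrote 7B at 0x03 = 373e2e09a6b196
  after D2: wrote 7B at 0x05 = b506c8e76c122a
  after D3: wrote 2B at 0x1d = 122a
  after D4: wrote 3B at 0x09 = 3eb506
  after D5: wrote 2B at 0x05 = 122a
query mem[0x04]=0x3e, mem[0x00]=0x12, mem[0x05]=0x12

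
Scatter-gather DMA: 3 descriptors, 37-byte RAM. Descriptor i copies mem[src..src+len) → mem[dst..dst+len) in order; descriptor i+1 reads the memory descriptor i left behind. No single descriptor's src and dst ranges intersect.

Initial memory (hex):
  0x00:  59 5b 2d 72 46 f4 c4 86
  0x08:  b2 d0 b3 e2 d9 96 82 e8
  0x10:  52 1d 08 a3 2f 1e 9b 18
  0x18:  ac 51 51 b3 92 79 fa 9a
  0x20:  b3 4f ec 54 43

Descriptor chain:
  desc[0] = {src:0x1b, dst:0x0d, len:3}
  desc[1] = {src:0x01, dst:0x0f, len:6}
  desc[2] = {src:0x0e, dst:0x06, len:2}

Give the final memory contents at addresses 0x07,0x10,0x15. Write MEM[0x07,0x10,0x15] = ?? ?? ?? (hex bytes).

  after D0: wrote 3B at 0x0d = b39279
  after D1: wrote 6B at 0x0f = 5b2d7246f4c4
  after D2: wrote 2B at 0x06 = 925b
query mem[0x07]=0x5b, mem[0x10]=0x2d, mem[0x15]=0x1e

MEM[0x07,0x10,0x15] = 5b 2d 1e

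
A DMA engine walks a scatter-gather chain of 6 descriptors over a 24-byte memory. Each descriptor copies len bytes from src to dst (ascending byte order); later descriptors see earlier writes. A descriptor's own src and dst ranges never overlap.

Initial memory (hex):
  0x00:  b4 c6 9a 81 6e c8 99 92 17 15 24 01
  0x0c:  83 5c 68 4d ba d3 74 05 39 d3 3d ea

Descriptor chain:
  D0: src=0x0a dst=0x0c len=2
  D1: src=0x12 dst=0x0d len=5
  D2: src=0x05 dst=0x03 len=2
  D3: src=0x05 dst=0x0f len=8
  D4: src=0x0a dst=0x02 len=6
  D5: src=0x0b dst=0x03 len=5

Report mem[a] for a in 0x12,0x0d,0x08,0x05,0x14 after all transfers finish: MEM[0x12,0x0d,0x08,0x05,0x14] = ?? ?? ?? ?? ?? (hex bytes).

D0: mem[0x0c..0x0d] <- [24 01]
D1: mem[0x0d..0x11] <- [74 05 39 d3 3d]
D2: mem[0x03..0x04] <- [c8 99]
D3: mem[0x0f..0x16] <- [c8 99 92 17 15 24 01 24]
D4: mem[0x02..0x07] <- [24 01 24 74 05 c8]
D5: mem[0x03..0x07] <- [01 24 74 05 c8]
query mem[0x12]=0x17, mem[0x0d]=0x74, mem[0x08]=0x17, mem[0x05]=0x74, mem[0x14]=0x24

MEM[0x12,0x0d,0x08,0x05,0x14] = 17 74 17 74 24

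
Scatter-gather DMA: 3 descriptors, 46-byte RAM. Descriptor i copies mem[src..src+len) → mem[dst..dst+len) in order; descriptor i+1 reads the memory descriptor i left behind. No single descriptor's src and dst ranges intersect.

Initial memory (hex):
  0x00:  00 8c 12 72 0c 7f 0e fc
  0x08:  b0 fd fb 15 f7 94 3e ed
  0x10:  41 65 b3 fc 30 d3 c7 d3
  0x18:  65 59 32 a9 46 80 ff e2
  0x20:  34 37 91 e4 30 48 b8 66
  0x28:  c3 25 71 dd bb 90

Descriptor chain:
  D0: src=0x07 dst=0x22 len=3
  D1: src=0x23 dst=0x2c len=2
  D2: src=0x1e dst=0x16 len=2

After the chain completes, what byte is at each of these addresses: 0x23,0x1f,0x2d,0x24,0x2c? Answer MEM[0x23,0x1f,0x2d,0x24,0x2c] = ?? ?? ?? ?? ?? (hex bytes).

MEM[0x23,0x1f,0x2d,0x24,0x2c] = b0 e2 fd fd b0

#0 dst[0x22+3] := {0xfc,0xb0,0xfd}
#1 dst[0x2c+2] := {0xb0,0xfd}
#2 dst[0x16+2] := {0xff,0xe2}
query mem[0x23]=0xb0, mem[0x1f]=0xe2, mem[0x2d]=0xfd, mem[0x24]=0xfd, mem[0x2c]=0xb0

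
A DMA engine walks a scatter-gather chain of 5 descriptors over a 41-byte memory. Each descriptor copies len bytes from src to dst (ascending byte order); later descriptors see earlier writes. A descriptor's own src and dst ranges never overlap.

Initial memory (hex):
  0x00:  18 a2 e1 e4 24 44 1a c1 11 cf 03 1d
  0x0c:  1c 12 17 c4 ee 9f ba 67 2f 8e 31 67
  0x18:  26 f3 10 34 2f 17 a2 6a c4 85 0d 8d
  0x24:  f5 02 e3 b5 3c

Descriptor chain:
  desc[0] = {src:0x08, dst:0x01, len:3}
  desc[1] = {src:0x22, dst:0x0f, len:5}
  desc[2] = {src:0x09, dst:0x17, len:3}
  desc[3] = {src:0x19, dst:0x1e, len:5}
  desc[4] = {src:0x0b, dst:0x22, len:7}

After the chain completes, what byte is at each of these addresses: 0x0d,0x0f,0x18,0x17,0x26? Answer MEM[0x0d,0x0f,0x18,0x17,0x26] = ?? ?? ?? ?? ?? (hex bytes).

MEM[0x0d,0x0f,0x18,0x17,0x26] = 12 0d 03 cf 0d

  after D0: wrote 3B at 0x01 = 11cf03
  after D1: wrote 5B at 0x0f = 0d8df502e3
  after D2: wrote 3B at 0x17 = cf031d
  after D3: wrote 5B at 0x1e = 1d10342f17
  after D4: wrote 7B at 0x22 = 1d1c12170d8df5
query mem[0x0d]=0x12, mem[0x0f]=0x0d, mem[0x18]=0x03, mem[0x17]=0xcf, mem[0x26]=0x0d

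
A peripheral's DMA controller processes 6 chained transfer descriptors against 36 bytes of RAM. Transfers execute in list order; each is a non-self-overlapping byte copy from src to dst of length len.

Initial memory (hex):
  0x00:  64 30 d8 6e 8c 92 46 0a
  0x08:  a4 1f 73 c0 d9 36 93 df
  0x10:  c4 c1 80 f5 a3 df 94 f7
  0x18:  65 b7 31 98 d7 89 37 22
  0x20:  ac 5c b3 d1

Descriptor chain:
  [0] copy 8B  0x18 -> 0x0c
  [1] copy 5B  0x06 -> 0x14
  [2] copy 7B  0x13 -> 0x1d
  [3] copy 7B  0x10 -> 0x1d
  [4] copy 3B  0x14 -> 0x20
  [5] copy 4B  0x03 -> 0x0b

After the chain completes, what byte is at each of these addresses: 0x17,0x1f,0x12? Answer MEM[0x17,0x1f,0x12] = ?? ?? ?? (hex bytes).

MEM[0x17,0x1f,0x12] = 1f 37 37

[0] 0x18->0x0c len=8 : 65 b7 31 98 d7 89 37 22
[1] 0x06->0x14 len=5 : 46 0a a4 1f 73
[2] 0x13->0x1d len=7 : 22 46 0a a4 1f 73 b7
[3] 0x10->0x1d len=7 : d7 89 37 22 46 0a a4
[4] 0x14->0x20 len=3 : 46 0a a4
[5] 0x03->0x0b len=4 : 6e 8c 92 46
query mem[0x17]=0x1f, mem[0x1f]=0x37, mem[0x12]=0x37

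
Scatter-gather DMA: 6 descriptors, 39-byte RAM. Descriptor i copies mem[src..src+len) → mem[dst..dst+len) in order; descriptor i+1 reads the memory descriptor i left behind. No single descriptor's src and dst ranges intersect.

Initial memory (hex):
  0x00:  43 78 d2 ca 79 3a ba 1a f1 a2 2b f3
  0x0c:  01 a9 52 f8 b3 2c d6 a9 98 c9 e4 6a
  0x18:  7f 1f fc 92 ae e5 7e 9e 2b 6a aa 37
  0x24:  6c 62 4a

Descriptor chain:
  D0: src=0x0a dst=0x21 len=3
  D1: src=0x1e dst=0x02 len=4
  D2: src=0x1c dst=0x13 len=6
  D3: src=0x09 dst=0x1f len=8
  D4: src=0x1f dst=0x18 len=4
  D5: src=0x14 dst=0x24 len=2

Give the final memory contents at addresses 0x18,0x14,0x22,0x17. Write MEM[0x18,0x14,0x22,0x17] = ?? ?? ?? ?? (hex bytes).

MEM[0x18,0x14,0x22,0x17] = a2 e5 01 2b

#0 dst[0x21+3] := {0x2b,0xf3,0x01}
#1 dst[0x02+4] := {0x7e,0x9e,0x2b,0x2b}
#2 dst[0x13+6] := {0xae,0xe5,0x7e,0x9e,0x2b,0x2b}
#3 dst[0x1f+8] := {0xa2,0x2b,0xf3,0x01,0xa9,0x52,0xf8,0xb3}
#4 dst[0x18+4] := {0xa2,0x2b,0xf3,0x01}
#5 dst[0x24+2] := {0xe5,0x7e}
query mem[0x18]=0xa2, mem[0x14]=0xe5, mem[0x22]=0x01, mem[0x17]=0x2b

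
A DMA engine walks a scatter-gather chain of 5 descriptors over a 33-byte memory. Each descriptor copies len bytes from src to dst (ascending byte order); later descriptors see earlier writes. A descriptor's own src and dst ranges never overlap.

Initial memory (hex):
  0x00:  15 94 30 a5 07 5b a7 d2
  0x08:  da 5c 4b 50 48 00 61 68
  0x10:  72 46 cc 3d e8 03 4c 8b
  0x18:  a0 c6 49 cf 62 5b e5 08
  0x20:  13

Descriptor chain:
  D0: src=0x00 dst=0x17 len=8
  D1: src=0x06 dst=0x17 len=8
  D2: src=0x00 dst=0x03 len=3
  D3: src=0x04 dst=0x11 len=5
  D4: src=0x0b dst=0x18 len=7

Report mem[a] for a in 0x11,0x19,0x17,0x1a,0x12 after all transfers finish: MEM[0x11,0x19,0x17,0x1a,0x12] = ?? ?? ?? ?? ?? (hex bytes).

MEM[0x11,0x19,0x17,0x1a,0x12] = 94 48 a7 00 30

#0 dst[0x17+8] := {0x15,0x94,0x30,0xa5,0x07,0x5b,0xa7,0xd2}
#1 dst[0x17+8] := {0xa7,0xd2,0xda,0x5c,0x4b,0x50,0x48,0x00}
#2 dst[0x03+3] := {0x15,0x94,0x30}
#3 dst[0x11+5] := {0x94,0x30,0xa7,0xd2,0xda}
#4 dst[0x18+7] := {0x50,0x48,0x00,0x61,0x68,0x72,0x94}
query mem[0x11]=0x94, mem[0x19]=0x48, mem[0x17]=0xa7, mem[0x1a]=0x00, mem[0x12]=0x30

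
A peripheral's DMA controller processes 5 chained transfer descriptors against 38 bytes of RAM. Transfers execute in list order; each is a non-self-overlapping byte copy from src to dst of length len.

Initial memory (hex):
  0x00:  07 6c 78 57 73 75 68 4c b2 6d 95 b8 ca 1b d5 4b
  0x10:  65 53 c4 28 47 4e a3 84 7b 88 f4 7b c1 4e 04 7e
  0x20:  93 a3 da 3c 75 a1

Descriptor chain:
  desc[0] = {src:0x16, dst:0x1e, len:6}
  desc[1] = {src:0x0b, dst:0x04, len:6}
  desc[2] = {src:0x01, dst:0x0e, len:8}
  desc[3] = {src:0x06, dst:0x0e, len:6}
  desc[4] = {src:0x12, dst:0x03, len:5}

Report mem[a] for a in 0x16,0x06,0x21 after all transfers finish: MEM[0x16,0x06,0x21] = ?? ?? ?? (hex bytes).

D0: mem[0x1e..0x23] <- [a3 84 7b 88 f4 7b]
D1: mem[0x04..0x09] <- [b8 ca 1b d5 4b 65]
D2: mem[0x0e..0x15] <- [6c 78 57 b8 ca 1b d5 4b]
D3: mem[0x0e..0x13] <- [1b d5 4b 65 95 b8]
D4: mem[0x03..0x07] <- [95 b8 d5 4b a3]
query mem[0x16]=0xa3, mem[0x06]=0x4b, mem[0x21]=0x88

MEM[0x16,0x06,0x21] = a3 4b 88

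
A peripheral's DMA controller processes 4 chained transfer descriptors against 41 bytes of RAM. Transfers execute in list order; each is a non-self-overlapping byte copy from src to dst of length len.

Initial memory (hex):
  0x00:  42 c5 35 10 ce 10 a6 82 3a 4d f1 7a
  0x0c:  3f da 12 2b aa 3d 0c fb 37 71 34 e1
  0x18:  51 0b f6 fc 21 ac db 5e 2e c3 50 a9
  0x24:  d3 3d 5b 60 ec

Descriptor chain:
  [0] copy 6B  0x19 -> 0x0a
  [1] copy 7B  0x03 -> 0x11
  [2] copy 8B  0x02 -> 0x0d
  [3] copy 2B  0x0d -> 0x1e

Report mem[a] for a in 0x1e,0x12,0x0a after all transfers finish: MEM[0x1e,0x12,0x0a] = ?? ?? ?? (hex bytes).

[0] 0x19->0x0a len=6 : 0b f6 fc 21 ac db
[1] 0x03->0x11 len=7 : 10 ce 10 a6 82 3a 4d
[2] 0x02->0x0d len=8 : 35 10 ce 10 a6 82 3a 4d
[3] 0x0d->0x1e len=2 : 35 10
query mem[0x1e]=0x35, mem[0x12]=0x82, mem[0x0a]=0x0b

MEM[0x1e,0x12,0x0a] = 35 82 0b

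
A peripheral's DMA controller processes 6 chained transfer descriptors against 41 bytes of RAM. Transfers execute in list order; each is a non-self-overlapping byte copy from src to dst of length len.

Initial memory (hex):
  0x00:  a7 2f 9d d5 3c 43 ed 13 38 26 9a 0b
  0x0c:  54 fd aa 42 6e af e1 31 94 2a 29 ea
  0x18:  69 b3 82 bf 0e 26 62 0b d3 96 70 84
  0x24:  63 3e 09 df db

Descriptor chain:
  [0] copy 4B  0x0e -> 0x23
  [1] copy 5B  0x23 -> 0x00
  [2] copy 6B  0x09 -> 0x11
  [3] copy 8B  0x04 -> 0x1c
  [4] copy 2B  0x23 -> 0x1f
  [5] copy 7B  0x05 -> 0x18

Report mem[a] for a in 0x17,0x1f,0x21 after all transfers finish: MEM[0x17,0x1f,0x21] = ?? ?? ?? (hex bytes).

  after D0: wrote 4B at 0x23 = aa426eaf
  after D1: wrote 5B at 0x00 = aa426eafdf
  after D2: wrote 6B at 0x11 = 269a0b54fdaa
  after D3: wrote 8B at 0x1c = df43ed1338269a0b
  after D4: wrote 2B at 0x1f = 0b42
  after D5: wrote 7B at 0x18 = 43ed1338269a0b
query mem[0x17]=0xea, mem[0x1f]=0x0b, mem[0x21]=0x26

MEM[0x17,0x1f,0x21] = ea 0b 26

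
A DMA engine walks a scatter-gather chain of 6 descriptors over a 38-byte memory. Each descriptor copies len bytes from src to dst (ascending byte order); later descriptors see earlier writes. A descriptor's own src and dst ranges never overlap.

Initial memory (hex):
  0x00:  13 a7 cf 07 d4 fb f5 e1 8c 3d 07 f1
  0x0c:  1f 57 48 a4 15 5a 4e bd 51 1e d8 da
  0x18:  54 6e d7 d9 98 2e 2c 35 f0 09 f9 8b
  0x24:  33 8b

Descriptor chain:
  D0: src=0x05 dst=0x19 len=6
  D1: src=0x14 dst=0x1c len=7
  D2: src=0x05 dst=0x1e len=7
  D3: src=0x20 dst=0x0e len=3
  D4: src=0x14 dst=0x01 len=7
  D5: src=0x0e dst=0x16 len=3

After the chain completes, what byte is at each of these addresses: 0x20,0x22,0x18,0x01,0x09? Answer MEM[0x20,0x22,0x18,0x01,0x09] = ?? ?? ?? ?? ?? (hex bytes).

MEM[0x20,0x22,0x18,0x01,0x09] = e1 3d 3d 51 3d

  after D0: wrote 6B at 0x19 = fbf5e18c3d07
  after D1: wrote 7B at 0x1c = 511ed8da54fbf5
  after D2: wrote 7B at 0x1e = fbf5e18c3d07f1
  after D3: wrote 3B at 0x0e = e18c3d
  after D4: wrote 7B at 0x01 = 511ed8da54fbf5
  after D5: wrote 3B at 0x16 = e18c3d
query mem[0x20]=0xe1, mem[0x22]=0x3d, mem[0x18]=0x3d, mem[0x01]=0x51, mem[0x09]=0x3d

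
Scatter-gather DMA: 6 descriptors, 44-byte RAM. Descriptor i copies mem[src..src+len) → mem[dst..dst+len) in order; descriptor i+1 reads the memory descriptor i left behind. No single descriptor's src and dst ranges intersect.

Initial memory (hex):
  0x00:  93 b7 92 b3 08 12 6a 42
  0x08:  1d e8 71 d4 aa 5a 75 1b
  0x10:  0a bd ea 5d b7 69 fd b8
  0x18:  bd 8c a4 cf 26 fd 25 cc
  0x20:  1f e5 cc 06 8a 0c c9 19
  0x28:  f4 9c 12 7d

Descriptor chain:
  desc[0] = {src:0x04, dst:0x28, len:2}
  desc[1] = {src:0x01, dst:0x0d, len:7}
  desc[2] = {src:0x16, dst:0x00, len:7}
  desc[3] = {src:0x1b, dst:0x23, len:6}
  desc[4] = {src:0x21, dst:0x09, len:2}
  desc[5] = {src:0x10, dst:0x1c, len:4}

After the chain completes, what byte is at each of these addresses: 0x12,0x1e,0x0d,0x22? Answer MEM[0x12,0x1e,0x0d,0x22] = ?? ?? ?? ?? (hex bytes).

#0 dst[0x28+2] := {0x08,0x12}
#1 dst[0x0d+7] := {0xb7,0x92,0xb3,0x08,0x12,0x6a,0x42}
#2 dst[0x00+7] := {0xfd,0xb8,0xbd,0x8c,0xa4,0xcf,0x26}
#3 dst[0x23+6] := {0xcf,0x26,0xfd,0x25,0xcc,0x1f}
#4 dst[0x09+2] := {0xe5,0xcc}
#5 dst[0x1c+4] := {0x08,0x12,0x6a,0x42}
query mem[0x12]=0x6a, mem[0x1e]=0x6a, mem[0x0d]=0xb7, mem[0x22]=0xcc

MEM[0x12,0x1e,0x0d,0x22] = 6a 6a b7 cc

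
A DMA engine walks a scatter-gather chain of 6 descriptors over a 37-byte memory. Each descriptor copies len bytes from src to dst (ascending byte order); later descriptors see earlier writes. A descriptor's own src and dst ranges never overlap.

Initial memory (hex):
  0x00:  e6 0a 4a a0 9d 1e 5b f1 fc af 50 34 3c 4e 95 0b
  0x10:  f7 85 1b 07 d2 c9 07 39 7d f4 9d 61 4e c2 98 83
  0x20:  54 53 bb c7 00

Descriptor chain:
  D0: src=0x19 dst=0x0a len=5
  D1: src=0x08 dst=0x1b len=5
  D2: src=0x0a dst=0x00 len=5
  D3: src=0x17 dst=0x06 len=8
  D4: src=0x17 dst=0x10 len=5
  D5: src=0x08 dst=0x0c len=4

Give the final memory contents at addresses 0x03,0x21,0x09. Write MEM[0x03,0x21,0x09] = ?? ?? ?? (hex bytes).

  after D0: wrote 5B at 0x0a = f49d614ec2
  after D1: wrote 5B at 0x1b = fcaff49d61
  after D2: wrote 5B at 0x00 = f49d614ec2
  after D3: wrote 8B at 0x06 = 397df49dfcaff49d
  after D4: wrote 5B at 0x10 = 397df49dfc
  after D5: wrote 4B at 0x0c = f49dfcaf
query mem[0x03]=0x4e, mem[0x21]=0x53, mem[0x09]=0x9d

MEM[0x03,0x21,0x09] = 4e 53 9d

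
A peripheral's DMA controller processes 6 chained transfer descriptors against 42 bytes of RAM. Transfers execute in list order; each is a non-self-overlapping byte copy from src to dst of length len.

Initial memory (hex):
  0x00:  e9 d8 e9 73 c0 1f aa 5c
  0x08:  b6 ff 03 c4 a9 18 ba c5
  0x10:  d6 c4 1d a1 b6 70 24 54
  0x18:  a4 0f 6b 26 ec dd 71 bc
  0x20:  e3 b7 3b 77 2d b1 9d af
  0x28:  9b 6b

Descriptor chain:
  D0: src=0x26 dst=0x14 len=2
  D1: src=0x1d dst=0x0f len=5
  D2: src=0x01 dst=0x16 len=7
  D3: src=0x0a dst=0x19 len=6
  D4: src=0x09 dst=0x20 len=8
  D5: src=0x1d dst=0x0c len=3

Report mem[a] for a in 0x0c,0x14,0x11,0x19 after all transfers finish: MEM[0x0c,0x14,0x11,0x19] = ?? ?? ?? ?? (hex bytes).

  after D0: wrote 2B at 0x14 = 9daf
  after D1: wrote 5B at 0x0f = dd71bce3b7
  after D2: wrote 7B at 0x16 = d8e973c01faa5c
  after D3: wrote 6B at 0x19 = 03c4a918badd
  after D4: wrote 8B at 0x20 = ff03c4a918badd71
  after D5: wrote 3B at 0x0c = baddbc
query mem[0x0c]=0xba, mem[0x14]=0x9d, mem[0x11]=0xbc, mem[0x19]=0x03

MEM[0x0c,0x14,0x11,0x19] = ba 9d bc 03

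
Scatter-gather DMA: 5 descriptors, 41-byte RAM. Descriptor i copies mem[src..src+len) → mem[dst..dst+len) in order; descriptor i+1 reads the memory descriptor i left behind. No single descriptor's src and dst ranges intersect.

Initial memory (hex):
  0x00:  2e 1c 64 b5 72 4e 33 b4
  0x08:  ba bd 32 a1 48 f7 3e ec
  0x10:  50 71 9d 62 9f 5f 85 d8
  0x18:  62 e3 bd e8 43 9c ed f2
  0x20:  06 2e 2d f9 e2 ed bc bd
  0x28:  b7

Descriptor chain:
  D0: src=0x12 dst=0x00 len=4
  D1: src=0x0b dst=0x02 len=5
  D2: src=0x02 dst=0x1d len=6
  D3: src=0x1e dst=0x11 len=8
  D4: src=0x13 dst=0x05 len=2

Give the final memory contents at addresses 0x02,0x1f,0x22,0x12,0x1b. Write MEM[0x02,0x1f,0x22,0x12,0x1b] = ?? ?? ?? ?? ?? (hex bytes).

MEM[0x02,0x1f,0x22,0x12,0x1b] = a1 f7 b4 f7 e8

  after D0: wrote 4B at 0x00 = 9d629f5f
  after D1: wrote 5B at 0x02 = a148f73eec
  after D2: wrote 6B at 0x1d = a148f73eecb4
  after D3: wrote 8B at 0x11 = 48f73eecb4f9e2ed
  after D4: wrote 2B at 0x05 = 3eec
query mem[0x02]=0xa1, mem[0x1f]=0xf7, mem[0x22]=0xb4, mem[0x12]=0xf7, mem[0x1b]=0xe8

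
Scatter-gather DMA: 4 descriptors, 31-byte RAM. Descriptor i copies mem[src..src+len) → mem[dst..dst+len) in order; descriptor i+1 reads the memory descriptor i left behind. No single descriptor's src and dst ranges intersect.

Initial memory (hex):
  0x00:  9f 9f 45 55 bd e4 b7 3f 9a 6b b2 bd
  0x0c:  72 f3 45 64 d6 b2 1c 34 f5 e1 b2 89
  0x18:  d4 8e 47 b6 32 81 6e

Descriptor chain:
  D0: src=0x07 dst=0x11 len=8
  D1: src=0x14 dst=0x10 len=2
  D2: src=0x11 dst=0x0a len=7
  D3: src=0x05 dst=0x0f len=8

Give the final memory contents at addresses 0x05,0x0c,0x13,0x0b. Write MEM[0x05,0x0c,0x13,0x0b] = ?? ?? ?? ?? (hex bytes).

MEM[0x05,0x0c,0x13,0x0b] = e4 6b 6b 9a

[0] 0x07->0x11 len=8 : 3f 9a 6b b2 bd 72 f3 45
[1] 0x14->0x10 len=2 : b2 bd
[2] 0x11->0x0a len=7 : bd 9a 6b b2 bd 72 f3
[3] 0x05->0x0f len=8 : e4 b7 3f 9a 6b bd 9a 6b
query mem[0x05]=0xe4, mem[0x0c]=0x6b, mem[0x13]=0x6b, mem[0x0b]=0x9a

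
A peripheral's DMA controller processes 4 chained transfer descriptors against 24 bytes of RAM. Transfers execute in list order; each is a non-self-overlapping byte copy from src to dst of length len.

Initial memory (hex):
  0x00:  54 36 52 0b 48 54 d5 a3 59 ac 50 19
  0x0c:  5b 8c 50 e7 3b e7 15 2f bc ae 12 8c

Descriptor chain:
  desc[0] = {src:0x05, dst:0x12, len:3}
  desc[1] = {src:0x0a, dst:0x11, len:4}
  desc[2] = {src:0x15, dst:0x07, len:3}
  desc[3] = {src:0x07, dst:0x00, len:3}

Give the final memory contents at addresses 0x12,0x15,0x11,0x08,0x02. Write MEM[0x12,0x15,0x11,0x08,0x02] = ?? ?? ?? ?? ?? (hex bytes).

[0] 0x05->0x12 len=3 : 54 d5 a3
[1] 0x0a->0x11 len=4 : 50 19 5b 8c
[2] 0x15->0x07 len=3 : ae 12 8c
[3] 0x07->0x00 len=3 : ae 12 8c
query mem[0x12]=0x19, mem[0x15]=0xae, mem[0x11]=0x50, mem[0x08]=0x12, mem[0x02]=0x8c

MEM[0x12,0x15,0x11,0x08,0x02] = 19 ae 50 12 8c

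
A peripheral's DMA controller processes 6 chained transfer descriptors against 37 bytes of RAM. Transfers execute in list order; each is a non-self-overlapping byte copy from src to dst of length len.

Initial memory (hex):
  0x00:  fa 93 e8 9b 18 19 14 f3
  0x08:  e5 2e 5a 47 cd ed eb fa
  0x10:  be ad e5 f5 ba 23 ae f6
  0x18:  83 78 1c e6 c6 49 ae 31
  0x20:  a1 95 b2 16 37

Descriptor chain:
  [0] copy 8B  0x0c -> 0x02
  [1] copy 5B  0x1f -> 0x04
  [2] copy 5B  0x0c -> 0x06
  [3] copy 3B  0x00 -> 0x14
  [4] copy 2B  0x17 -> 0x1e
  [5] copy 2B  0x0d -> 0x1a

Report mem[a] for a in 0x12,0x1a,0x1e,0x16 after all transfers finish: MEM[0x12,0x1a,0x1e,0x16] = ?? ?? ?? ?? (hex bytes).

  after D0: wrote 8B at 0x02 = cdedebfabeade5f5
  after D1: wrote 5B at 0x04 = 31a195b216
  after D2: wrote 5B at 0x06 = cdedebfabe
  after D3: wrote 3B at 0x14 = fa93cd
  after D4: wrote 2B at 0x1e = f683
  after D5: wrote 2B at 0x1a = edeb
query mem[0x12]=0xe5, mem[0x1a]=0xed, mem[0x1e]=0xf6, mem[0x16]=0xcd

MEM[0x12,0x1a,0x1e,0x16] = e5 ed f6 cd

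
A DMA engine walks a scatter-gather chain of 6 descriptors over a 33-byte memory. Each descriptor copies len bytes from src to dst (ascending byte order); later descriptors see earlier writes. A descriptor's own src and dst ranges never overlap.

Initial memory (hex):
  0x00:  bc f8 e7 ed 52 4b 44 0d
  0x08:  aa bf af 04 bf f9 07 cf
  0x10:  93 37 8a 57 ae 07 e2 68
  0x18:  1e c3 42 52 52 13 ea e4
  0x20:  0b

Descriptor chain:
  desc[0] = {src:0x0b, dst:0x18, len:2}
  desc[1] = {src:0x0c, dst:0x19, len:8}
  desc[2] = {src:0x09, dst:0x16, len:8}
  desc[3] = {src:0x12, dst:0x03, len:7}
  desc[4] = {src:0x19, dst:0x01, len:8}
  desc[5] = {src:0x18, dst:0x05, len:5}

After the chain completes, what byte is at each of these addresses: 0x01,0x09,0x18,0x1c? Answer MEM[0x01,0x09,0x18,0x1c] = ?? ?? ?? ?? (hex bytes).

  after D0: wrote 2B at 0x18 = 04bf
  after D1: wrote 8B at 0x19 = bff907cf93378a57
  after D2: wrote 8B at 0x16 = bfaf04bff907cf93
  after D3: wrote 7B at 0x03 = 8a57ae07bfaf04
  after D4: wrote 8B at 0x01 = bff907cf93378a57
  after D5: wrote 5B at 0x05 = 04bff907cf
query mem[0x01]=0xbf, mem[0x09]=0xcf, mem[0x18]=0x04, mem[0x1c]=0xcf

MEM[0x01,0x09,0x18,0x1c] = bf cf 04 cf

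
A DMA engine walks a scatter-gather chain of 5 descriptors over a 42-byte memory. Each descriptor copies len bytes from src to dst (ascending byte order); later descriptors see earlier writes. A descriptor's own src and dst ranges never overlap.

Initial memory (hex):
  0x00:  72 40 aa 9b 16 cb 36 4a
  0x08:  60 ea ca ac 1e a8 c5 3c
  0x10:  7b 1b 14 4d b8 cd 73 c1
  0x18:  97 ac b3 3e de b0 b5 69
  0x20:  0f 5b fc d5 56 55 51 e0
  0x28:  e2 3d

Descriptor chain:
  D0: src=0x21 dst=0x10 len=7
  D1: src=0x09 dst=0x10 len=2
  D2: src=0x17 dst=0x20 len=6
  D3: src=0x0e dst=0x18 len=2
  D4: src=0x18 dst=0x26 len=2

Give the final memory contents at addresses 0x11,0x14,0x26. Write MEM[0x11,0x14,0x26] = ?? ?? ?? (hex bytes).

#0 dst[0x10+7] := {0x5b,0xfc,0xd5,0x56,0x55,0x51,0xe0}
#1 dst[0x10+2] := {0xea,0xca}
#2 dst[0x20+6] := {0xc1,0x97,0xac,0xb3,0x3e,0xde}
#3 dst[0x18+2] := {0xc5,0x3c}
#4 dst[0x26+2] := {0xc5,0x3c}
query mem[0x11]=0xca, mem[0x14]=0x55, mem[0x26]=0xc5

MEM[0x11,0x14,0x26] = ca 55 c5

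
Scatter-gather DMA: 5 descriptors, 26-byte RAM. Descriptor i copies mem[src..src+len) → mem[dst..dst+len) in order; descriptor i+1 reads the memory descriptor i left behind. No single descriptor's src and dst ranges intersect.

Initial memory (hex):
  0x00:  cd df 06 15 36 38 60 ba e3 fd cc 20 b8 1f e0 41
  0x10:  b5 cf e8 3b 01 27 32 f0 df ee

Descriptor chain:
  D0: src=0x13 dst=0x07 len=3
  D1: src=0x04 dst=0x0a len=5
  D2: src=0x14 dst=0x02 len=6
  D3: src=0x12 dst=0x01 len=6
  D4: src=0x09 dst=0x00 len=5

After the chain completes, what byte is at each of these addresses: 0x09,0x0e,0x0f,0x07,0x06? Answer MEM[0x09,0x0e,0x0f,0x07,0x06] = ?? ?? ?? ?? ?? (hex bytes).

D0: mem[0x07..0x09] <- [3b 01 27]
D1: mem[0x0a..0x0e] <- [36 38 60 3b 01]
D2: mem[0x02..0x07] <- [01 27 32 f0 df ee]
D3: mem[0x01..0x06] <- [e8 3b 01 27 32 f0]
D4: mem[0x00..0x04] <- [27 36 38 60 3b]
query mem[0x09]=0x27, mem[0x0e]=0x01, mem[0x0f]=0x41, mem[0x07]=0xee, mem[0x06]=0xf0

MEM[0x09,0x0e,0x0f,0x07,0x06] = 27 01 41 ee f0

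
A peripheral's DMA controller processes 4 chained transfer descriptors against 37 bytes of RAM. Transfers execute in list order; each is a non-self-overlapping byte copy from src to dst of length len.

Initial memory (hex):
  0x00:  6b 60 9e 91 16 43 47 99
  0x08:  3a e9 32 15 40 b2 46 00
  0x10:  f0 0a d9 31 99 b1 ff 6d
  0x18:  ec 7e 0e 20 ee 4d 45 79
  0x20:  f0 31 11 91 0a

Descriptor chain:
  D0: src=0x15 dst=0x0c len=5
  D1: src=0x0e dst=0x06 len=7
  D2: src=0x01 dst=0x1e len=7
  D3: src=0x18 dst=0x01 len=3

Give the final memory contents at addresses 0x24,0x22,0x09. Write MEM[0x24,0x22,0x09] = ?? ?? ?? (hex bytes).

MEM[0x24,0x22,0x09] = ec 43 0a

  after D0: wrote 5B at 0x0c = b1ff6dec7e
  after D1: wrote 7B at 0x06 = 6dec7e0ad93199
  after D2: wrote 7B at 0x1e = 609e9116436dec
  after D3: wrote 3B at 0x01 = ec7e0e
query mem[0x24]=0xec, mem[0x22]=0x43, mem[0x09]=0x0a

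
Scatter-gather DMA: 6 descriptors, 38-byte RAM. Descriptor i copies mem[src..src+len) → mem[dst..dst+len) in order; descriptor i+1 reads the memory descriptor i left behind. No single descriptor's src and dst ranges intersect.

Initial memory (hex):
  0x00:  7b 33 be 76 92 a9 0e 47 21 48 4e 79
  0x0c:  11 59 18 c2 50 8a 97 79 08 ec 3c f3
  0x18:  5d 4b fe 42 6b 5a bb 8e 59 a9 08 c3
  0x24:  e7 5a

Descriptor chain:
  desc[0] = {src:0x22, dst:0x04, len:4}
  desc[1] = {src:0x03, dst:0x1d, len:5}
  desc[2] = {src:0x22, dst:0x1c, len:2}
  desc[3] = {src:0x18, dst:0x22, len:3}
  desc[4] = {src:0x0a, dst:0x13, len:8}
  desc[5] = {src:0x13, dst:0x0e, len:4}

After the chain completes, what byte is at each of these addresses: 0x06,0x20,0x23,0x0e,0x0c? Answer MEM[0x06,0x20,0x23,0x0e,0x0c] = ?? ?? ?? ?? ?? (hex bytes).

MEM[0x06,0x20,0x23,0x0e,0x0c] = e7 e7 4b 4e 11

D0: mem[0x04..0x07] <- [08 c3 e7 5a]
D1: mem[0x1d..0x21] <- [76 08 c3 e7 5a]
D2: mem[0x1c..0x1d] <- [08 c3]
D3: mem[0x22..0x24] <- [5d 4b fe]
D4: mem[0x13..0x1a] <- [4e 79 11 59 18 c2 50 8a]
D5: mem[0x0e..0x11] <- [4e 79 11 59]
query mem[0x06]=0xe7, mem[0x20]=0xe7, mem[0x23]=0x4b, mem[0x0e]=0x4e, mem[0x0c]=0x11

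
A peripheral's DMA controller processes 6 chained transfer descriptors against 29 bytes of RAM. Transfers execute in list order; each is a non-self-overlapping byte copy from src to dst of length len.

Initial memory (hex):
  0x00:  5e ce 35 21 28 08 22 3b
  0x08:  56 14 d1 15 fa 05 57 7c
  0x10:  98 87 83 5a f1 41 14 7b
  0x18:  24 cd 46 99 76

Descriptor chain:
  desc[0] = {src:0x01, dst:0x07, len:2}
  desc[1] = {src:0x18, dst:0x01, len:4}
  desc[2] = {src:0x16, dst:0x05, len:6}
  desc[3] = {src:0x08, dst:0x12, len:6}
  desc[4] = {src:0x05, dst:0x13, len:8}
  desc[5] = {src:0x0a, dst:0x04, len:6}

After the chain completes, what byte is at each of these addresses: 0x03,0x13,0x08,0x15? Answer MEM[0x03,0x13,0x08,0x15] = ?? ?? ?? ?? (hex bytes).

D0: mem[0x07..0x08] <- [ce 35]
D1: mem[0x01..0x04] <- [24 cd 46 99]
D2: mem[0x05..0x0a] <- [14 7b 24 cd 46 99]
D3: mem[0x12..0x17] <- [cd 46 99 15 fa 05]
D4: mem[0x13..0x1a] <- [14 7b 24 cd 46 99 15 fa]
D5: mem[0x04..0x09] <- [99 15 fa 05 57 7c]
query mem[0x03]=0x46, mem[0x13]=0x14, mem[0x08]=0x57, mem[0x15]=0x24

MEM[0x03,0x13,0x08,0x15] = 46 14 57 24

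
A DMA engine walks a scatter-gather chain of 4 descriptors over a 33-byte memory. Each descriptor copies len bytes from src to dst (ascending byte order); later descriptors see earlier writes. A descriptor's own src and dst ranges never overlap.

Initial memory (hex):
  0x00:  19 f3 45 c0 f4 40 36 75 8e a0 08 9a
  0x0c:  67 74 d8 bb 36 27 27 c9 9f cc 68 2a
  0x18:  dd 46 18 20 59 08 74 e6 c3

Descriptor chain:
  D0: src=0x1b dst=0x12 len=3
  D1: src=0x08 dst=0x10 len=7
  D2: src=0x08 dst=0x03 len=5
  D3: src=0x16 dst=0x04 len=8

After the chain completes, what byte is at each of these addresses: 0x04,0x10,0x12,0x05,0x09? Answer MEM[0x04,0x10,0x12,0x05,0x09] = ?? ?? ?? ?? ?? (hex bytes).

D0: mem[0x12..0x14] <- [20 59 08]
D1: mem[0x10..0x16] <- [8e a0 08 9a 67 74 d8]
D2: mem[0x03..0x07] <- [8e a0 08 9a 67]
D3: mem[0x04..0x0b] <- [d8 2a dd 46 18 20 59 08]
query mem[0x04]=0xd8, mem[0x10]=0x8e, mem[0x12]=0x08, mem[0x05]=0x2a, mem[0x09]=0x20

MEM[0x04,0x10,0x12,0x05,0x09] = d8 8e 08 2a 20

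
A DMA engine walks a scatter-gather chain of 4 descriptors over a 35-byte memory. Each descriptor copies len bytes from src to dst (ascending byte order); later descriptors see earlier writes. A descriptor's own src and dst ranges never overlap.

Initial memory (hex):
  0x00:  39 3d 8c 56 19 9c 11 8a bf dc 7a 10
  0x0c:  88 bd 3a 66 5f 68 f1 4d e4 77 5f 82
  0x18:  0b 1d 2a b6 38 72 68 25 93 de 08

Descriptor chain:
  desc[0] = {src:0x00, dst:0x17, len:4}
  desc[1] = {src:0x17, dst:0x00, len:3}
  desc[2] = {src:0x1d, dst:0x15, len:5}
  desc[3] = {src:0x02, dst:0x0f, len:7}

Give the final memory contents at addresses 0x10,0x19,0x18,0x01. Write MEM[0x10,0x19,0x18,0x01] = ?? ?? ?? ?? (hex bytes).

  after D0: wrote 4B at 0x17 = 393d8c56
  after D1: wrote 3B at 0x00 = 393d8c
  after D2: wrote 5B at 0x15 = 72682593de
  after D3: wrote 7B at 0x0f = 8c56199c118abf
query mem[0x10]=0x56, mem[0x19]=0xde, mem[0x18]=0x93, mem[0x01]=0x3d

MEM[0x10,0x19,0x18,0x01] = 56 de 93 3d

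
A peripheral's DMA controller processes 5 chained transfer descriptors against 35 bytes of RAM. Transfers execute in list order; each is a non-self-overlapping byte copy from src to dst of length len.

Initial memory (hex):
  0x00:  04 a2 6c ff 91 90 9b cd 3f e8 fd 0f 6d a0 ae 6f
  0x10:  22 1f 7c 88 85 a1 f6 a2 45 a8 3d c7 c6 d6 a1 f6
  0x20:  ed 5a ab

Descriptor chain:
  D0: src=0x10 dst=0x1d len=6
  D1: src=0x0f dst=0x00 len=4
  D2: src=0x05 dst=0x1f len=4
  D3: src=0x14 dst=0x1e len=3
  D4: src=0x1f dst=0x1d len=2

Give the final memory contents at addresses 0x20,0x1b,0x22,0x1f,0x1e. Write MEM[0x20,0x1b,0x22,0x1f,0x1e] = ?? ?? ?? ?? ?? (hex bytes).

MEM[0x20,0x1b,0x22,0x1f,0x1e] = f6 c7 3f a1 f6

  after D0: wrote 6B at 0x1d = 221f7c8885a1
  after D1: wrote 4B at 0x00 = 6f221f7c
  after D2: wrote 4B at 0x1f = 909bcd3f
  after D3: wrote 3B at 0x1e = 85a1f6
  after D4: wrote 2B at 0x1d = a1f6
query mem[0x20]=0xf6, mem[0x1b]=0xc7, mem[0x22]=0x3f, mem[0x1f]=0xa1, mem[0x1e]=0xf6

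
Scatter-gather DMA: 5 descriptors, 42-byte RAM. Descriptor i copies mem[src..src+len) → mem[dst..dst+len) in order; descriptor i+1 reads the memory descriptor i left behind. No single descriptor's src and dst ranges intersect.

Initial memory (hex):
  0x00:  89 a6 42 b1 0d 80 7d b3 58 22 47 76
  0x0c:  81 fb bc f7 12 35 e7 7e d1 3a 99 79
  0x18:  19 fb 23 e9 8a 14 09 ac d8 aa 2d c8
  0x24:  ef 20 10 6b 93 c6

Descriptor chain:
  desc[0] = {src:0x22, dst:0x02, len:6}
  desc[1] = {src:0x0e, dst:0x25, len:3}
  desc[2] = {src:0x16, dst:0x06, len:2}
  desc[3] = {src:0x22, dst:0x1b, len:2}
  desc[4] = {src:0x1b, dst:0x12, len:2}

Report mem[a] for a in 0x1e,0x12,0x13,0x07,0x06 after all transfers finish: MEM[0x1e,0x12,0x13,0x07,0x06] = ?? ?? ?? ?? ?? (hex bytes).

[0] 0x22->0x02 len=6 : 2d c8 ef 20 10 6b
[1] 0x0e->0x25 len=3 : bc f7 12
[2] 0x16->0x06 len=2 : 99 79
[3] 0x22->0x1b len=2 : 2d c8
[4] 0x1b->0x12 len=2 : 2d c8
query mem[0x1e]=0x09, mem[0x12]=0x2d, mem[0x13]=0xc8, mem[0x07]=0x79, mem[0x06]=0x99

MEM[0x1e,0x12,0x13,0x07,0x06] = 09 2d c8 79 99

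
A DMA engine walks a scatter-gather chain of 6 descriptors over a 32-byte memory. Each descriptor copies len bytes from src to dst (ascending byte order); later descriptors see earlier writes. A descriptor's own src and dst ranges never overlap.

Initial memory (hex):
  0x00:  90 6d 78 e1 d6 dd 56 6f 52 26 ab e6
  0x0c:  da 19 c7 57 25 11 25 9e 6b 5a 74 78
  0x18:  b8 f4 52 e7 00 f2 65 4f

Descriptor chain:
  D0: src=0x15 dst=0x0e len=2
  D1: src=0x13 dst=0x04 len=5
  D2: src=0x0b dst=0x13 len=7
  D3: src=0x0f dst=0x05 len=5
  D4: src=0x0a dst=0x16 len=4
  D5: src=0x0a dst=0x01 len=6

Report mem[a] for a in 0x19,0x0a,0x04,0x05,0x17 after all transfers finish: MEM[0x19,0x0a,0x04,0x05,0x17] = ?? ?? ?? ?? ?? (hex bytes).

MEM[0x19,0x0a,0x04,0x05,0x17] = 19 ab 19 5a e6

#0 dst[0x0e+2] := {0x5a,0x74}
#1 dst[0x04+5] := {0x9e,0x6b,0x5a,0x74,0x78}
#2 dst[0x13+7] := {0xe6,0xda,0x19,0x5a,0x74,0x25,0x11}
#3 dst[0x05+5] := {0x74,0x25,0x11,0x25,0xe6}
#4 dst[0x16+4] := {0xab,0xe6,0xda,0x19}
#5 dst[0x01+6] := {0xab,0xe6,0xda,0x19,0x5a,0x74}
query mem[0x19]=0x19, mem[0x0a]=0xab, mem[0x04]=0x19, mem[0x05]=0x5a, mem[0x17]=0xe6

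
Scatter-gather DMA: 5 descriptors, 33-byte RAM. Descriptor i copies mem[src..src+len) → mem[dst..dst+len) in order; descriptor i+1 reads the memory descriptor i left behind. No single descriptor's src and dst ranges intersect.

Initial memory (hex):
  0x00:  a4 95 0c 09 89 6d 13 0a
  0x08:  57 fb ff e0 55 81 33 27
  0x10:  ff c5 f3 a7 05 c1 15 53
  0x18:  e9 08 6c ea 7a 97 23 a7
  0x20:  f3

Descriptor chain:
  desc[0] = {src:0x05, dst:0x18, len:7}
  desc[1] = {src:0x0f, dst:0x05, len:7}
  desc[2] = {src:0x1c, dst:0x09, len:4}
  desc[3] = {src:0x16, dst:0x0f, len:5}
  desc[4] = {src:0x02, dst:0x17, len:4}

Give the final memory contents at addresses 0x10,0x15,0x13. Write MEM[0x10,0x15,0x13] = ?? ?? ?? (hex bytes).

MEM[0x10,0x15,0x13] = 53 c1 0a

[0] 0x05->0x18 len=7 : 6d 13 0a 57 fb ff e0
[1] 0x0f->0x05 len=7 : 27 ff c5 f3 a7 05 c1
[2] 0x1c->0x09 len=4 : fb ff e0 a7
[3] 0x16->0x0f len=5 : 15 53 6d 13 0a
[4] 0x02->0x17 len=4 : 0c 09 89 27
query mem[0x10]=0x53, mem[0x15]=0xc1, mem[0x13]=0x0a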